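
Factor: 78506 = 2^1*17^1*2309^1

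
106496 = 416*256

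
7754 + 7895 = 15649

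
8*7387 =59096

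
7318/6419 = 1 + 899/6419=1.14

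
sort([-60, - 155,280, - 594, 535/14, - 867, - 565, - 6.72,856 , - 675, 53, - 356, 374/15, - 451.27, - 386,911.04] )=[ - 867,-675 , -594,  -  565, - 451.27 , - 386, - 356, - 155, - 60, - 6.72, 374/15, 535/14 , 53,280,856, 911.04 ] 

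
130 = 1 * 130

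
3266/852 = 23/6 = 3.83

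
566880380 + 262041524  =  828921904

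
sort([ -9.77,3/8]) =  [ - 9.77,3/8]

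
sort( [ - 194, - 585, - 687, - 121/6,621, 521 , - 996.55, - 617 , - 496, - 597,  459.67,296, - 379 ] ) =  [-996.55, - 687  ,  -  617 , - 597, - 585, - 496, - 379,- 194, - 121/6,296,459.67,521, 621] 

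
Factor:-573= - 3^1*191^1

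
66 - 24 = 42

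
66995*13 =870935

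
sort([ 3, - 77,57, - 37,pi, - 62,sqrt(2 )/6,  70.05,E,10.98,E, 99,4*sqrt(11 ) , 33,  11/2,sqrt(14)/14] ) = [ - 77, - 62 , - 37 , sqrt(2 )/6,sqrt( 14 )/14,E,  E,3, pi, 11/2, 10.98,4*sqrt( 11 ), 33,57,70.05,99 ]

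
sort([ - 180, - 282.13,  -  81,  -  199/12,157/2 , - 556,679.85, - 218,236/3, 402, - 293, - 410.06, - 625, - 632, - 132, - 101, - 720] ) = [ - 720, - 632, - 625, - 556,-410.06,-293, - 282.13, - 218, - 180, - 132, - 101, - 81,  -  199/12, 157/2,236/3, 402, 679.85 ] 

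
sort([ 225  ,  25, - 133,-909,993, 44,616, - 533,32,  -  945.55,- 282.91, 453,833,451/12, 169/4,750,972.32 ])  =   [  -  945.55,- 909,  -  533 ,-282.91, - 133, 25, 32,  451/12,169/4,44,225,453,616,750 , 833, 972.32,993 ]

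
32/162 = 16/81 =0.20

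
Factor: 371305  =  5^1*11^1 * 43^1 * 157^1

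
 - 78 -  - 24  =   - 54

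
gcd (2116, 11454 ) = 46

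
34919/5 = 6983  +  4/5 = 6983.80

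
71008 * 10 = 710080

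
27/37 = 27/37 = 0.73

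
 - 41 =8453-8494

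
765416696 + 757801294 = 1523217990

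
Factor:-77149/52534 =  - 2^ (-1 )*179^1*431^1*26267^(-1) 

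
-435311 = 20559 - 455870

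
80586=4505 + 76081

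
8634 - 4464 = 4170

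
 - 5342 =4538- 9880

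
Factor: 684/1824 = 3/8 = 2^( - 3 )*3^1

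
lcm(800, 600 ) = 2400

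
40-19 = 21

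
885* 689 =609765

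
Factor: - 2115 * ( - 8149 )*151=2602505385=3^2* 5^1 * 29^1*47^1 *151^1*281^1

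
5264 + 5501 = 10765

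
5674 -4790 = 884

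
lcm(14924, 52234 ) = 104468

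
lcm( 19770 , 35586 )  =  177930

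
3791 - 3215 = 576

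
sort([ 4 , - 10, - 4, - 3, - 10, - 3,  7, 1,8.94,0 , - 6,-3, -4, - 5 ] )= [ - 10, - 10, - 6, - 5, - 4, - 4, - 3, - 3,-3,0,1,4, 7, 8.94]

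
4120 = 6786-2666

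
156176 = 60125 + 96051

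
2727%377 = 88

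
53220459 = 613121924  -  559901465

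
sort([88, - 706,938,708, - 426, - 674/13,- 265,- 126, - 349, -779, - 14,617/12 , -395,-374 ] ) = [-779 , - 706,  -  426, - 395, - 374,  -  349, - 265,  -  126, - 674/13, - 14,617/12, 88,708,  938]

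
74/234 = 37/117 = 0.32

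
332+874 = 1206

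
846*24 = 20304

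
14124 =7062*2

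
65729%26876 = 11977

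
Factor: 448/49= 2^6*7^( - 1) = 64/7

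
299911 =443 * 677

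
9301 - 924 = 8377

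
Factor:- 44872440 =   -  2^3*3^1 *5^1*373937^1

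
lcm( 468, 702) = 1404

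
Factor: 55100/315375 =76/435 = 2^2*3^(  -  1)*5^(-1) * 19^1*29^(-1 ) 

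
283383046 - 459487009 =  - 176103963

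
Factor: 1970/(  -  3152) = - 2^( - 3 )*5^1=-5/8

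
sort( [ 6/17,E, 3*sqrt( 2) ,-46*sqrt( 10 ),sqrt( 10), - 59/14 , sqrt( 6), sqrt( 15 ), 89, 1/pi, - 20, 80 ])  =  [ - 46*sqrt( 10) ,  -  20, - 59/14, 1/pi,6/17, sqrt( 6 ), E , sqrt(10),sqrt( 15),3*sqrt( 2), 80, 89]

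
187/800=187/800 = 0.23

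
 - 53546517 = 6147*( - 8711)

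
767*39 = 29913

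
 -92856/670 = -139 + 137/335 =- 138.59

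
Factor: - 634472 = - 2^3*79309^1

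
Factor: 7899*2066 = 16319334 = 2^1*3^1 * 1033^1 * 2633^1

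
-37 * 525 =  - 19425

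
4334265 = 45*96317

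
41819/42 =41819/42 = 995.69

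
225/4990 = 45/998 =0.05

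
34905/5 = 6981 = 6981.00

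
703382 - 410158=293224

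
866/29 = 29+25/29 = 29.86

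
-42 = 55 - 97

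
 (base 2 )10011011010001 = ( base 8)23321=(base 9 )14561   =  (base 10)9937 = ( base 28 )cip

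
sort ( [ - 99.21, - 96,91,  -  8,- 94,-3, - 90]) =[ - 99.21, - 96  , - 94,-90, - 8,  -  3, 91]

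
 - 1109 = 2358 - 3467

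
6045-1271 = 4774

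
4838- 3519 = 1319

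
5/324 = 5/324 = 0.02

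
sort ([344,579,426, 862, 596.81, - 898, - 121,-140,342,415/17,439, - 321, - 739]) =[ - 898,- 739 ,- 321, - 140, - 121, 415/17,  342,344, 426, 439,579,596.81,862] 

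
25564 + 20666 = 46230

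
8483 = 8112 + 371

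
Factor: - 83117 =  - 83117^1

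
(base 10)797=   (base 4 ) 30131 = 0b1100011101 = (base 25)16m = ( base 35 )MR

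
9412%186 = 112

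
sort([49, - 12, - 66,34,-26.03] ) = [ - 66, - 26.03, - 12,34, 49] 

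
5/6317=5/6317 = 0.00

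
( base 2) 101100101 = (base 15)18C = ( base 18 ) 11f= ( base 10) 357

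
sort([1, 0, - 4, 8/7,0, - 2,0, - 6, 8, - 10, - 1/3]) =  [ - 10, - 6, - 4, - 2, - 1/3, 0, 0, 0, 1,8/7,8]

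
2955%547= 220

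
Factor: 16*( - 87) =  -2^4*3^1* 29^1 = -1392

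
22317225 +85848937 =108166162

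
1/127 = 1/127 =0.01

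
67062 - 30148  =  36914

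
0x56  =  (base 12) 72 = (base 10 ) 86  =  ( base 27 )35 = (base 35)2G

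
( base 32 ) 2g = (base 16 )50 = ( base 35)2a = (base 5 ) 310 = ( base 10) 80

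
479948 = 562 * 854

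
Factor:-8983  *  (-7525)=67597075= 5^2 * 7^1*13^1 * 43^1*691^1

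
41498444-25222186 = 16276258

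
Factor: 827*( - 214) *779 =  - 137865862=- 2^1*19^1 * 41^1*107^1 *827^1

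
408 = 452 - 44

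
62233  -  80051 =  - 17818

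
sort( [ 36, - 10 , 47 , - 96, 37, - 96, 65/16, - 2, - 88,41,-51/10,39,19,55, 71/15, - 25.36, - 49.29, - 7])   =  [ - 96 , - 96, - 88,-49.29,  -  25.36, - 10, - 7, - 51/10,- 2, 65/16 , 71/15, 19, 36, 37,  39,41 , 47,  55]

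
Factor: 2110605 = 3^1*5^1 * 7^1*20101^1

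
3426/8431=3426/8431  =  0.41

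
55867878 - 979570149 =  - 923702271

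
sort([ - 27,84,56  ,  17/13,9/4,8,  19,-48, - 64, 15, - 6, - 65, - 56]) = [ - 65, - 64, - 56, - 48, - 27, -6, 17/13,9/4, 8,15,19,56,84 ] 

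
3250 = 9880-6630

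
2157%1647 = 510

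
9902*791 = 7832482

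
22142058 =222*99739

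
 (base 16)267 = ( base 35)hk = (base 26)nh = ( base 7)1536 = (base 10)615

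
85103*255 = 21701265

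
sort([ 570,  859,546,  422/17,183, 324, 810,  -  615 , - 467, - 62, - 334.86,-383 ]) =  [ - 615, -467, - 383,-334.86 , - 62,422/17,183, 324,546, 570,810,859 ] 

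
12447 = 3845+8602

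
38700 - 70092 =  - 31392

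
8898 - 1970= 6928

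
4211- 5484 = -1273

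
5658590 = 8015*706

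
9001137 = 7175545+1825592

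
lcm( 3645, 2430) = 7290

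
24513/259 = 94 + 167/259 = 94.64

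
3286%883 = 637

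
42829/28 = 42829/28 =1529.61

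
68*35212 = 2394416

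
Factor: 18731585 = 5^1*3746317^1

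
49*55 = 2695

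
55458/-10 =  - 27729/5 = - 5545.80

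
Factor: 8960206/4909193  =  2^1*373^1  *12011^1*4909193^( - 1)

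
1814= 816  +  998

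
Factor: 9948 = 2^2*3^1*829^1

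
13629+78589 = 92218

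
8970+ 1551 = 10521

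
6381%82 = 67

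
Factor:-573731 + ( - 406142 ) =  - 979873= -979873^1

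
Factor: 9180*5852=53721360 = 2^4*3^3  *  5^1*7^1*11^1*17^1  *  19^1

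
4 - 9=  -  5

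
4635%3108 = 1527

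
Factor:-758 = -2^1 * 379^1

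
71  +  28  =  99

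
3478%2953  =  525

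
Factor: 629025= 3^1*5^2*8387^1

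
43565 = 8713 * 5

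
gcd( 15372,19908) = 252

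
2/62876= 1/31438 = 0.00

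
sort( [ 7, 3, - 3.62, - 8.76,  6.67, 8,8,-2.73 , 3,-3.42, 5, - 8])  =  [-8.76,  -  8,-3.62,-3.42, - 2.73, 3,3,5, 6.67 , 7, 8,  8] 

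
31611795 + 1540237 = 33152032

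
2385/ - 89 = -2385/89 = - 26.80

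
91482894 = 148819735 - 57336841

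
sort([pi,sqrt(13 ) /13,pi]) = [ sqrt(13 ) /13 , pi,pi]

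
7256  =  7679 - 423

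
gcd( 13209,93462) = 111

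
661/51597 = 661/51597 = 0.01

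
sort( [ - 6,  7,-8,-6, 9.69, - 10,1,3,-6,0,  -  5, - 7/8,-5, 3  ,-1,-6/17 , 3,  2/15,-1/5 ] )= [ - 10,-8,- 6, - 6, - 6, - 5, - 5,-1, - 7/8, - 6/17, - 1/5,0,2/15,1,3,  3,3,7 , 9.69] 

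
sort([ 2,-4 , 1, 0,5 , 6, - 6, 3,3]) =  [ - 6,  -  4, 0,1, 2, 3, 3, 5, 6] 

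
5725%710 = 45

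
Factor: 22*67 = 1474= 2^1*11^1*67^1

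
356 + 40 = 396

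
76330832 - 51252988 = 25077844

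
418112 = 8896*47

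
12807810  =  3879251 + 8928559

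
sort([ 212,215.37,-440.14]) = [ - 440.14 , 212,215.37]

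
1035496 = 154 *6724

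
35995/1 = 35995 = 35995.00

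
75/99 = 25/33  =  0.76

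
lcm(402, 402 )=402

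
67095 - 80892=  -  13797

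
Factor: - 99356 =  - 2^2*59^1*421^1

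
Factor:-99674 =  - 2^1*19^1 * 43^1*61^1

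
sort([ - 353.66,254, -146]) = [-353.66, - 146,  254]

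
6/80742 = 1/13457 = 0.00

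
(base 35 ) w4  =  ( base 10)1124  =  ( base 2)10001100100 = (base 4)101210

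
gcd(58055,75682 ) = 1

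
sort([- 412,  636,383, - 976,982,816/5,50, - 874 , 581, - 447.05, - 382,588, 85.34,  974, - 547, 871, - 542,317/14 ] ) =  [ - 976, - 874, - 547, - 542 , - 447.05, - 412, - 382,317/14,50 , 85.34,816/5,383,581,588,  636, 871,974,982] 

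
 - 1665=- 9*185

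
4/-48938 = - 1+24467/24469 = - 0.00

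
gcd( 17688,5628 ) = 804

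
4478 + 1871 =6349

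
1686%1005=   681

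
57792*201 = 11616192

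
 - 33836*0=0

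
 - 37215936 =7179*(- 5184 )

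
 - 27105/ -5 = 5421/1 = 5421.00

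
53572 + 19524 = 73096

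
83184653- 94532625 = -11347972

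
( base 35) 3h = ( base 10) 122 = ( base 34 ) 3K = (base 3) 11112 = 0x7A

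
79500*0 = 0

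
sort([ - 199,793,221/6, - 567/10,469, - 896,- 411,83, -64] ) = [-896 , - 411, - 199,-64, - 567/10,221/6,83,469,793 ]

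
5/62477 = 5/62477 = 0.00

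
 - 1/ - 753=1/753 = 0.00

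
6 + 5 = 11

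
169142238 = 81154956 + 87987282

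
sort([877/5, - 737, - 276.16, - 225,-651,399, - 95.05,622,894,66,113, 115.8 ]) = [ - 737, - 651, - 276.16,  -  225, - 95.05, 66,113, 115.8,877/5,399,622 , 894 ] 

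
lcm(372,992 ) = 2976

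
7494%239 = 85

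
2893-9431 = -6538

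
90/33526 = 45/16763 = 0.00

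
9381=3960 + 5421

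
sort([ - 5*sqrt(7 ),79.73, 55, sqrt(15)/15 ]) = [ - 5*sqrt( 7 ), sqrt(15 ) /15, 55,79.73] 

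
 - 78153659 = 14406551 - 92560210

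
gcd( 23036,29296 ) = 4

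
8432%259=144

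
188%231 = 188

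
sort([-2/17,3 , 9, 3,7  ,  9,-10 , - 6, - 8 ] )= [ - 10, - 8,- 6, - 2/17, 3,3, 7, 9,  9 ] 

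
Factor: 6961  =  6961^1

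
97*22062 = 2140014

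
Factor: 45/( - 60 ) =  - 3/4 = - 2^( - 2 )*3^1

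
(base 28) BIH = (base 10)9145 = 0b10001110111001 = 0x23B9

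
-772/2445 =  - 772/2445 = - 0.32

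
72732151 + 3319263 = 76051414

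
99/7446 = 33/2482=0.01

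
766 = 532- - 234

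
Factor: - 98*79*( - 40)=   2^4*5^1*7^2 * 79^1 = 309680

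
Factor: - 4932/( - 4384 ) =2^(-3)*3^2 = 9/8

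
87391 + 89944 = 177335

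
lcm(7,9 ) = 63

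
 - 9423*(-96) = 904608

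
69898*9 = 629082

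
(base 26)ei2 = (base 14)3898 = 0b10011011001110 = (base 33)941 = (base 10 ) 9934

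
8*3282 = 26256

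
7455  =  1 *7455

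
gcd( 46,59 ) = 1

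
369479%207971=161508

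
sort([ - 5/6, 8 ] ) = [ - 5/6, 8]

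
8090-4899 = 3191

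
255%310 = 255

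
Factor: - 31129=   -  7^1*4447^1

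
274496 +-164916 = 109580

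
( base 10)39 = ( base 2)100111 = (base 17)25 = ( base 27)1c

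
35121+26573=61694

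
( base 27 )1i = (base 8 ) 55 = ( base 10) 45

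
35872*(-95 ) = - 3407840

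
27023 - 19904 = 7119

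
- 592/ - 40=14  +  4/5 = 14.80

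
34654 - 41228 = -6574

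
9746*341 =3323386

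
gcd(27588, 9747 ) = 57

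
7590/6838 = 3795/3419 = 1.11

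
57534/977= 57534/977 = 58.89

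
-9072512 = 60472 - 9132984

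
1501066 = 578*2597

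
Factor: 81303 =3^1*41^1*661^1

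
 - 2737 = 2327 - 5064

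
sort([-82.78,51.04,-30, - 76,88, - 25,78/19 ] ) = [ - 82.78, - 76, - 30,-25,78/19, 51.04,88 ] 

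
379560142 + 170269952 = 549830094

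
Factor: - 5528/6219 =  - 8/9= -  2^3*3^( - 2 ) 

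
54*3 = 162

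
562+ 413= 975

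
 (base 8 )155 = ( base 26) 45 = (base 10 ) 109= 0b1101101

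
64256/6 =32128/3 = 10709.33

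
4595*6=27570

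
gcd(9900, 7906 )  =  2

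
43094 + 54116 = 97210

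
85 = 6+79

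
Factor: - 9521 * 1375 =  - 5^3*11^1 * 9521^1= - 13091375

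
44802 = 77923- 33121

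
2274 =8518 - 6244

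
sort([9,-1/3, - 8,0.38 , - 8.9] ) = [ - 8.9,-8, - 1/3, 0.38,  9]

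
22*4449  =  97878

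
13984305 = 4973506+9010799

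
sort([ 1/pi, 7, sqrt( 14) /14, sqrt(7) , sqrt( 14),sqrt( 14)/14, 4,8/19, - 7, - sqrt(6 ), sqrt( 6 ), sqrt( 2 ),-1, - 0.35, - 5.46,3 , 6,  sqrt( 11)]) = [ - 7 ,-5.46, - sqrt( 6 ) , - 1, -0.35, sqrt ( 14 )/14,sqrt ( 14)/14,1/pi,8/19, sqrt (2),sqrt( 6), sqrt (7), 3,sqrt( 11), sqrt( 14),4,6, 7]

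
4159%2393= 1766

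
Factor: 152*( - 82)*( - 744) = 2^7*3^1*19^1*31^1 *41^1 = 9273216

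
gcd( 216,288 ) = 72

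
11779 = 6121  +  5658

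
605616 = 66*9176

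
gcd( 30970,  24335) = 5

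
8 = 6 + 2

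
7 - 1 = 6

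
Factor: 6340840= 2^3 *5^1*11^1*14411^1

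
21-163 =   -  142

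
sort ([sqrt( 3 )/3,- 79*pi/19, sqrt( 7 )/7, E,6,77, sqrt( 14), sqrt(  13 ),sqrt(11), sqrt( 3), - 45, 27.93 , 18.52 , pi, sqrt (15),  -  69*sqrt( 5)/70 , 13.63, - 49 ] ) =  [ - 49, - 45  , - 79*pi/19, - 69 * sqrt ( 5)/70,sqrt( 7 ) /7,sqrt( 3 ) /3, sqrt( 3 ), E, pi, sqrt(  11), sqrt( 13 ),sqrt(14 ),sqrt( 15 ),6,13.63 , 18.52,27.93, 77 ] 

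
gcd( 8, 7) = 1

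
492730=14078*35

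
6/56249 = 6/56249 = 0.00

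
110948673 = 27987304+82961369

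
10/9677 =10/9677 = 0.00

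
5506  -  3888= 1618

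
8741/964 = 8741/964 =9.07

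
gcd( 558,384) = 6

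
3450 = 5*690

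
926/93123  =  926/93123 = 0.01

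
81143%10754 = 5865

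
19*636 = 12084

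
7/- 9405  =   - 7/9405 = -0.00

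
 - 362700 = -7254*50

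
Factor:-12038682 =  - 2^1*3^1*2006447^1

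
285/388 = 285/388 = 0.73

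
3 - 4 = -1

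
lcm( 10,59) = 590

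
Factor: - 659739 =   -  3^1*47^1*4679^1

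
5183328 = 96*53993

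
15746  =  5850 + 9896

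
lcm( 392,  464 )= 22736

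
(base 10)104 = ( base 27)3n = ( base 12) 88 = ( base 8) 150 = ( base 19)59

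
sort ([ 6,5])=[ 5, 6] 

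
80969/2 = 40484 + 1/2 = 40484.50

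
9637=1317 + 8320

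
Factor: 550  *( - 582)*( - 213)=68181300 =2^2*3^2* 5^2*11^1*71^1*97^1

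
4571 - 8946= - 4375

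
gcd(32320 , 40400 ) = 8080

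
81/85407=27/28469 =0.00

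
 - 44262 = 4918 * (  -  9)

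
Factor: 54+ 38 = 92 = 2^2*23^1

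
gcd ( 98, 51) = 1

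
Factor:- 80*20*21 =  - 2^6*3^1*5^2*7^1 =- 33600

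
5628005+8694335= 14322340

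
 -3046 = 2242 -5288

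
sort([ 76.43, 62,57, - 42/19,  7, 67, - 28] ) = [ - 28, - 42/19, 7, 57 , 62, 67, 76.43] 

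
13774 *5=68870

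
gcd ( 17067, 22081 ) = 1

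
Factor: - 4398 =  - 2^1*3^1*733^1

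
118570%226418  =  118570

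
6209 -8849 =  - 2640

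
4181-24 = 4157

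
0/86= 0= 0.00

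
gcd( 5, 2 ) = 1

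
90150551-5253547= 84897004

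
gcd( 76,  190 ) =38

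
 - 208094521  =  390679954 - 598774475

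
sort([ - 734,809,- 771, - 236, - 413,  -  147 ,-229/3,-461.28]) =[-771,-734, -461.28, - 413, -236,-147, - 229/3,809 ] 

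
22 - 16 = 6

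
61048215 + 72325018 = 133373233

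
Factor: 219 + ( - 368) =  -  149  =  - 149^1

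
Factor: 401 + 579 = 2^2 * 5^1 * 7^2 = 980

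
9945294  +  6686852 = 16632146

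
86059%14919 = 11464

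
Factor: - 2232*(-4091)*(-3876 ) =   -  35392190112 = - 2^5*3^3*17^1*19^1*31^1*4091^1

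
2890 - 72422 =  - 69532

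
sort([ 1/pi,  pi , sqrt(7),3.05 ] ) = [1/pi,sqrt (7 ) , 3.05,pi]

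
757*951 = 719907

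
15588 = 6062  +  9526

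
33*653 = 21549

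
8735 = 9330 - 595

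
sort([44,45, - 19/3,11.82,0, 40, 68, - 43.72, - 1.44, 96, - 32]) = [ - 43.72, - 32, - 19/3, - 1.44, 0, 11.82, 40, 44 , 45, 68,96 ] 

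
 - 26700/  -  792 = 2225/66 = 33.71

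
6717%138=93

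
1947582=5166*377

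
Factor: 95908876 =2^2 * 7^2*127^1*3853^1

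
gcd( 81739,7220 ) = 1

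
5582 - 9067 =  - 3485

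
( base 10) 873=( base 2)1101101001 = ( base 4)31221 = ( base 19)27i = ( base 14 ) 465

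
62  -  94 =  - 32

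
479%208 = 63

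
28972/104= 278+15/26 = 278.58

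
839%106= 97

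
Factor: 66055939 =29^1 * 257^1*8863^1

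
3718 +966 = 4684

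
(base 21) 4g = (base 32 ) 34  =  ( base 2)1100100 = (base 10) 100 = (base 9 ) 121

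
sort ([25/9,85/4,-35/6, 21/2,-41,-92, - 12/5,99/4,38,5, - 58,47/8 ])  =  [ - 92, - 58 , - 41, - 35/6,-12/5, 25/9, 5,47/8,  21/2,  85/4,99/4, 38] 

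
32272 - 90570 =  - 58298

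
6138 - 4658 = 1480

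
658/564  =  7/6=   1.17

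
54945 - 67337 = -12392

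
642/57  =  214/19 = 11.26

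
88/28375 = 88/28375 = 0.00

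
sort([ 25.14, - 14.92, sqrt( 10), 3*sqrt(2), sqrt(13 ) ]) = [ - 14.92  ,  sqrt( 10 ),sqrt( 13), 3*sqrt( 2 ), 25.14 ]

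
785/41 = 19 + 6/41 = 19.15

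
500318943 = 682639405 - 182320462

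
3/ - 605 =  - 1 + 602/605 = - 0.00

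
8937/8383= 1 + 554/8383 = 1.07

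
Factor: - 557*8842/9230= -2462497/4615 = -5^ (  -  1)*13^( - 1)*71^( - 1)*557^1*4421^1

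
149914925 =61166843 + 88748082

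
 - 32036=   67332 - 99368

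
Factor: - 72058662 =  - 2^1 * 3^2* 13^1*293^1*1051^1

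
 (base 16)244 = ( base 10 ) 580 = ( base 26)M8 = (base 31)im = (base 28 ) kk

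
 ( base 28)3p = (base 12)91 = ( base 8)155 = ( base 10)109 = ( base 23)4h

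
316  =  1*316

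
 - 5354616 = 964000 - 6318616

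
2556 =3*852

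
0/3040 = 0 = 0.00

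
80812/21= 3848 + 4/21 = 3848.19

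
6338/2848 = 3169/1424 = 2.23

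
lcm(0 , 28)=0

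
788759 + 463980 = 1252739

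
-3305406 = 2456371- 5761777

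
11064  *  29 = 320856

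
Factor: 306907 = 19^1  *  29^1*557^1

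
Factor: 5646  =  2^1*3^1*941^1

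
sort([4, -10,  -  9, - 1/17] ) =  [ - 10, - 9,-1/17 , 4]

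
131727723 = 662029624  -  530301901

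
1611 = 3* 537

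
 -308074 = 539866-847940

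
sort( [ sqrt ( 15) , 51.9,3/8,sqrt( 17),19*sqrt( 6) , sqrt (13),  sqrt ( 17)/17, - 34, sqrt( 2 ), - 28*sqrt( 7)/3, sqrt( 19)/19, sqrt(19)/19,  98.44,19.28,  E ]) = [  -  34, - 28*sqrt(7)/3,sqrt(19)/19,sqrt( 19) /19 , sqrt( 17)/17, 3/8 , sqrt( 2),E,sqrt( 13),  sqrt( 15), sqrt( 17) , 19.28,19* sqrt(6),51.9,98.44]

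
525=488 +37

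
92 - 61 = 31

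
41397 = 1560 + 39837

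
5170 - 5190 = -20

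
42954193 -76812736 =- 33858543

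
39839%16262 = 7315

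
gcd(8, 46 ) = 2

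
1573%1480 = 93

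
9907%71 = 38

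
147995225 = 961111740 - 813116515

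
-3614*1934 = -6989476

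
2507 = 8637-6130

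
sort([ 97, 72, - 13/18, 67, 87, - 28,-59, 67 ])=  [-59,-28,  -  13/18, 67,  67, 72, 87,  97] 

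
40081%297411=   40081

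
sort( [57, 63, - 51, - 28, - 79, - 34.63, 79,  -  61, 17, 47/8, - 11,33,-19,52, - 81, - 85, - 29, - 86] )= [-86, - 85 , - 81, - 79, - 61, - 51, - 34.63, - 29, - 28, - 19, - 11,  47/8,17,33, 52,57, 63,79]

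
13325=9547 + 3778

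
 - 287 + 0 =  - 287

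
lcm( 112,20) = 560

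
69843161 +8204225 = 78047386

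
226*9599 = 2169374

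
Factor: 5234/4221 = 2^1*3^( - 2 )*7^(- 1)*67^( - 1 )*2617^1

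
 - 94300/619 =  - 153 + 407/619 = - 152.34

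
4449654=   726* 6129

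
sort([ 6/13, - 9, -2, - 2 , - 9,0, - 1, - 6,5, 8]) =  [-9 ,- 9,-6, - 2, - 2, - 1, 0, 6/13,5,8] 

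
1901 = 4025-2124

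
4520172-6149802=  - 1629630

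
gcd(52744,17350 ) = 694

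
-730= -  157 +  - 573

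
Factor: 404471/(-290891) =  - 641/461 = -461^(-1)*641^1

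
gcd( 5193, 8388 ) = 9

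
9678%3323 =3032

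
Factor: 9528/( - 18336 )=  -  2^( - 2)*191^( - 1)*397^1= - 397/764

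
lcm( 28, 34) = 476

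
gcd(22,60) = 2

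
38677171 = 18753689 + 19923482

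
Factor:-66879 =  - 3^3*2477^1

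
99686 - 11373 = 88313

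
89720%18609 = 15284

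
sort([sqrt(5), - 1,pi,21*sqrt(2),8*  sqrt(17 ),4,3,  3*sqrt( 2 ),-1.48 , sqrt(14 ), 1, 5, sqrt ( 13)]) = [ - 1.48,-1, 1 , sqrt( 5),3, pi,sqrt(13),sqrt(14 ), 4, 3*sqrt(2 ),5,21*sqrt(2 ), 8*sqrt(17) ]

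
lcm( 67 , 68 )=4556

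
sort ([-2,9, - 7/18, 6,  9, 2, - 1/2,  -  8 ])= [  -  8,  -  2,-1/2,-7/18,  2,6, 9,9] 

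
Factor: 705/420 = 2^ (  -  2 )* 7^(- 1)*47^1 = 47/28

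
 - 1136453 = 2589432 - 3725885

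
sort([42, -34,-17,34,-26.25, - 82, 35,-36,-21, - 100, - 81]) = [-100, - 82,-81,  -  36, - 34, - 26.25,-21, -17,  34,35, 42]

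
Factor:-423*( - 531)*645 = 3^5*5^1*43^1*47^1*59^1 = 144875385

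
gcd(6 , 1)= 1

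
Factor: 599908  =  2^2*47^1 * 3191^1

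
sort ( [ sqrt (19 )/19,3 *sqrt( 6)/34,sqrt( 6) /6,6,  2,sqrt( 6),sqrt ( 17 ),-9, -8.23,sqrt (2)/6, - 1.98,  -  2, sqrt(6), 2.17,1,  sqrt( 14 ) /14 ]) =[ - 9, - 8.23,  -  2,- 1.98,3*sqrt (6 ) /34,sqrt ( 19 ) /19,sqrt ( 2) /6, sqrt(14 ) /14,sqrt(6 ) /6,  1 , 2 , 2.17,sqrt (6), sqrt( 6),sqrt(17),6]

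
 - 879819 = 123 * ( - 7153)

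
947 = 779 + 168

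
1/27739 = 1/27739 = 0.00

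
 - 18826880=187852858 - 206679738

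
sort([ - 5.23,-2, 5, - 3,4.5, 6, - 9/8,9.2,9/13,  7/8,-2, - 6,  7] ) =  [-6, - 5.23, - 3, - 2, - 2, - 9/8 , 9/13, 7/8, 4.5, 5 , 6, 7,9.2]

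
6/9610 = 3/4805 = 0.00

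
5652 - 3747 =1905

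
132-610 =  - 478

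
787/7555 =787/7555=0.10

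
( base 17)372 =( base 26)1c0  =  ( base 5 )12423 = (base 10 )988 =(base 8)1734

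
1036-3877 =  -2841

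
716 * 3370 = 2412920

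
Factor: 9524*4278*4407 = 2^3*3^2*13^1*23^1*31^1*113^1*2381^1 = 179557362504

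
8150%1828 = 838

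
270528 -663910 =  - 393382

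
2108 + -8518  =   - 6410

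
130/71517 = 130/71517=0.00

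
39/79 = 39/79 = 0.49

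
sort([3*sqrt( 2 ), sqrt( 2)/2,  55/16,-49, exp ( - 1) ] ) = [ - 49, exp( - 1),sqrt(2) /2,  55/16,3 *sqrt (2)]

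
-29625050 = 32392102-62017152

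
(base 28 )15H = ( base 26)1A5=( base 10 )941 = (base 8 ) 1655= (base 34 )rn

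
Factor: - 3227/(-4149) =3^( - 2)*7^1 =7/9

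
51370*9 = 462330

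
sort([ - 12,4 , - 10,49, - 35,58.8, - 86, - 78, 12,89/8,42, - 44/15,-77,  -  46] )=[ - 86, - 78, - 77, - 46, - 35, - 12,-10, -44/15,4,89/8, 12,42, 49,58.8 ]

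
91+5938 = 6029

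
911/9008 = 911/9008 = 0.10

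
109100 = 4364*25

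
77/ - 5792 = -1 + 5715/5792 =- 0.01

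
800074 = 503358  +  296716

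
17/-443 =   -  1  +  426/443  =  - 0.04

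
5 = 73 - 68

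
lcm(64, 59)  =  3776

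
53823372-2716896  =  51106476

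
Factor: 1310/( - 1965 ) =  - 2/3 = - 2^1*3^ ( - 1 )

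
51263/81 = 632 + 71/81 = 632.88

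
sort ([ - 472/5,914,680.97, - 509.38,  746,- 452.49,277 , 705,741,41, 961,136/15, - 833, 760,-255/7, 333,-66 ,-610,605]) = [- 833, - 610, - 509.38 ,-452.49,  -  472/5, - 66, - 255/7,136/15,41,  277,333,605, 680.97,705,741, 746,760,  914,961]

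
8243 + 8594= 16837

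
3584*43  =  154112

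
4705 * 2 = 9410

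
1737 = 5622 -3885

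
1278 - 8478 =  - 7200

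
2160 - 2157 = 3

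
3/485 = 3/485= 0.01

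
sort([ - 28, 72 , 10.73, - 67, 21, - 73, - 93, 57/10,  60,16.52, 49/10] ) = [ - 93, - 73, - 67, - 28,49/10,57/10, 10.73, 16.52, 21,60,72] 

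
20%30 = 20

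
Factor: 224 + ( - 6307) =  - 7^1*11^1*79^1 =- 6083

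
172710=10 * 17271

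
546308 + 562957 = 1109265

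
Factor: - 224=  - 2^5 *7^1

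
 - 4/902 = - 2/451 = -  0.00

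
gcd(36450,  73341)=9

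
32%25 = 7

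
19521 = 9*2169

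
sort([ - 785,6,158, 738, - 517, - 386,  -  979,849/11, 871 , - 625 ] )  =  [ - 979,-785,-625, - 517, - 386,6,  849/11, 158, 738,871]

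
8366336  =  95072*88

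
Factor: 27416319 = 3^1*7^1 * 631^1*2069^1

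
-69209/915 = - 76 + 331/915 =- 75.64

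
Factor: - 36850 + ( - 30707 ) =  - 67557  =  - 3^1 * 7^1 * 3217^1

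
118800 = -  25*( - 4752)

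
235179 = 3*78393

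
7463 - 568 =6895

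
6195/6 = 1032 + 1/2 = 1032.50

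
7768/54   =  143+23/27 = 143.85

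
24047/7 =3435 + 2/7 = 3435.29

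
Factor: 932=2^2*233^1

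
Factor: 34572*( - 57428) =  - 2^4*3^1*7^2*43^1*67^1*  293^1=-1985400816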